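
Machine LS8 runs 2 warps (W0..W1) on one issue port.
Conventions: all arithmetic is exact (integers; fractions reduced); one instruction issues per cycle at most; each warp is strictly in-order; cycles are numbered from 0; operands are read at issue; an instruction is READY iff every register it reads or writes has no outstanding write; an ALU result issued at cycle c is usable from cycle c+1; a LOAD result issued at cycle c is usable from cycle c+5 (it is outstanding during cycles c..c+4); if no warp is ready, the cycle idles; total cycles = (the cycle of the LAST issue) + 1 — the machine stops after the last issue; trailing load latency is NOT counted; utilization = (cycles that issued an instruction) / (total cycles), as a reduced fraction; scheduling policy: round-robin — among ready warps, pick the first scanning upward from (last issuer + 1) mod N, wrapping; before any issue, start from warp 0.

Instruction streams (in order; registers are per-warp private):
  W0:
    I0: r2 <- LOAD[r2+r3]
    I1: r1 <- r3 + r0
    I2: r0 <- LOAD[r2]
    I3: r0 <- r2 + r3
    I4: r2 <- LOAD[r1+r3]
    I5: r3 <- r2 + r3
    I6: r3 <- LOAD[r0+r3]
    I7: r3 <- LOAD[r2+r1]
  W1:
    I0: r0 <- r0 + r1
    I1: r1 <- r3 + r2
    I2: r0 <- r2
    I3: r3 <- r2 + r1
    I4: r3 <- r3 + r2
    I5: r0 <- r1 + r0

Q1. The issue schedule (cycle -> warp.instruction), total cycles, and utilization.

cycle 0: W0.I0
cycle 1: W1.I0
cycle 2: W0.I1
cycle 3: W1.I1
cycle 4: W1.I2
cycle 5: W0.I2
cycle 6: W1.I3
cycle 7: W1.I4
cycle 8: W1.I5
cycle 9: idle
cycle 10: W0.I3
cycle 11: W0.I4
cycle 12: idle
cycle 13: idle
cycle 14: idle
cycle 15: idle
cycle 16: W0.I5
cycle 17: W0.I6
cycle 18: idle
cycle 19: idle
cycle 20: idle
cycle 21: idle
cycle 22: W0.I7

Answer: 23 cycles, utilization 14/23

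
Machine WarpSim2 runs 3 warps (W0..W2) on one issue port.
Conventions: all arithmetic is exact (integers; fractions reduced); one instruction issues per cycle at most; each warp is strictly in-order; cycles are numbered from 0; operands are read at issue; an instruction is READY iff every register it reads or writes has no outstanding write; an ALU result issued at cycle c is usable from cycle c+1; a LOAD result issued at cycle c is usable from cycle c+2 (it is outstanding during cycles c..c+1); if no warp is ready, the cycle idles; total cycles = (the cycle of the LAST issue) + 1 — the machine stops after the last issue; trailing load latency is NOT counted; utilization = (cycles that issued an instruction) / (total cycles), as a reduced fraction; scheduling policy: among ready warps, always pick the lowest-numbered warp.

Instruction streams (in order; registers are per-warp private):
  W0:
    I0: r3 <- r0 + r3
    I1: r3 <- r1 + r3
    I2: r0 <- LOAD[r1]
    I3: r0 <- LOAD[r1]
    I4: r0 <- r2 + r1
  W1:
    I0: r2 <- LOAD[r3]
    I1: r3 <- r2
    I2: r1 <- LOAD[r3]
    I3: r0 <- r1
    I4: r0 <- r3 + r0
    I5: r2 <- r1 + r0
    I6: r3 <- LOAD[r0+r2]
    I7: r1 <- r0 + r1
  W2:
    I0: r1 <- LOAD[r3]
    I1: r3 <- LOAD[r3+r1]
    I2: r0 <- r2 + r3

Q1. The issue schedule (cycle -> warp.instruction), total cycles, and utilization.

cycle 0: W0.I0
cycle 1: W0.I1
cycle 2: W0.I2
cycle 3: W1.I0
cycle 4: W0.I3
cycle 5: W1.I1
cycle 6: W0.I4
cycle 7: W1.I2
cycle 8: W2.I0
cycle 9: W1.I3
cycle 10: W1.I4
cycle 11: W1.I5
cycle 12: W1.I6
cycle 13: W1.I7
cycle 14: W2.I1
cycle 15: idle
cycle 16: W2.I2

Answer: 17 cycles, utilization 16/17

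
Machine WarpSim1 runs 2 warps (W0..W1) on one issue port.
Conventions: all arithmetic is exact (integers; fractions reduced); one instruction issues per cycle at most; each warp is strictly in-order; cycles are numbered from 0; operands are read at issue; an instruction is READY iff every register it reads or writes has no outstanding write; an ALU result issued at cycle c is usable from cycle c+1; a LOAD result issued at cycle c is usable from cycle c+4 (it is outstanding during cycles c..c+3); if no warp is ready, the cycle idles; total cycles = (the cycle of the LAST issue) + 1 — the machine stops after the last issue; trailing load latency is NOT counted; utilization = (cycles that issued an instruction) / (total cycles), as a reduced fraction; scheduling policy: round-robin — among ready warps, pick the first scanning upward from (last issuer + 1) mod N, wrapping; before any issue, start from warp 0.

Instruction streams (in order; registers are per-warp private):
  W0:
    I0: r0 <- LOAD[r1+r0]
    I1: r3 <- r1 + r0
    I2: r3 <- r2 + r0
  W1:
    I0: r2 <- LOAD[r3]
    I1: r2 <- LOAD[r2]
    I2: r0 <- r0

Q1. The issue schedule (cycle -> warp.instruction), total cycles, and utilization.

cycle 0: W0.I0
cycle 1: W1.I0
cycle 2: idle
cycle 3: idle
cycle 4: W0.I1
cycle 5: W1.I1
cycle 6: W0.I2
cycle 7: W1.I2

Answer: 8 cycles, utilization 3/4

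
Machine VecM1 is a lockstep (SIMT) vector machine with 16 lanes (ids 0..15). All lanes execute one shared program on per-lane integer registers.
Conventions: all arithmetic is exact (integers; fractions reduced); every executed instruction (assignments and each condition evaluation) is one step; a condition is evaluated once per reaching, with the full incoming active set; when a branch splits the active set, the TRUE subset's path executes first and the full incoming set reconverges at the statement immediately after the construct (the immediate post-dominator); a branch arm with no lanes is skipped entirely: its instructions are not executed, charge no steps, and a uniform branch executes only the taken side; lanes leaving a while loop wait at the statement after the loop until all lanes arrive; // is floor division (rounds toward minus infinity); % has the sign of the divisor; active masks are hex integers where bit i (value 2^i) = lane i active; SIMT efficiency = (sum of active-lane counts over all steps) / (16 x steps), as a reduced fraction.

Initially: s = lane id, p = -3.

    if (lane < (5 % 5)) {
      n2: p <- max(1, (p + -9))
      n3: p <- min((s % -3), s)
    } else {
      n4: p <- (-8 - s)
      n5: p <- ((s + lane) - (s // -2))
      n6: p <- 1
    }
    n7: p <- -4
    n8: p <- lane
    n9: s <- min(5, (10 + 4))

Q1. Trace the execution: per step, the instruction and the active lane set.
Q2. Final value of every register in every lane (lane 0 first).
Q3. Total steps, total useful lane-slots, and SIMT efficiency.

step 0: eval (lane < (5 % 5))        0xffff
step 1: p <- (-8 - s)                0xffff
step 2: p <- ((s + lane) - (s // -2)) 0xffff
step 3: p <- 1                       0xffff
step 4: p <- -4                      0xffff
step 5: p <- lane                    0xffff
step 6: s <- min(5, (10 + 4))        0xffff

Answer: 7 steps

s: 5,5,5,5,5,5,5,5,5,5,5,5,5,5,5,5
p: 0,1,2,3,4,5,6,7,8,9,10,11,12,13,14,15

steps = 7; useful = 112; efficiency = 112/112 = 1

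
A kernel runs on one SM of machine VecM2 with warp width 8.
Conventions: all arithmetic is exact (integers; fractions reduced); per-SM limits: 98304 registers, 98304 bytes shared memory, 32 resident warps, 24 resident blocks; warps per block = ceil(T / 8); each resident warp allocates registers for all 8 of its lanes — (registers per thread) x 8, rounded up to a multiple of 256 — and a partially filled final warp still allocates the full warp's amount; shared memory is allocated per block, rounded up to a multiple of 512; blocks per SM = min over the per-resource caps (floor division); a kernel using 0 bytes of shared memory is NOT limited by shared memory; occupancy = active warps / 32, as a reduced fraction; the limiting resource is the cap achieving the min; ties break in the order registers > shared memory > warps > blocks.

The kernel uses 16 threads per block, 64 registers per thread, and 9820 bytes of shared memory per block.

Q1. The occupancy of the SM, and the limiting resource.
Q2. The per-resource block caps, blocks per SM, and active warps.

Answer: occupancy 9/16, limited by shared memory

registers: 96 blocks
shared memory: 9 blocks
warps: 16 blocks
blocks: 24 blocks

Answer: 9 blocks, 18 active warps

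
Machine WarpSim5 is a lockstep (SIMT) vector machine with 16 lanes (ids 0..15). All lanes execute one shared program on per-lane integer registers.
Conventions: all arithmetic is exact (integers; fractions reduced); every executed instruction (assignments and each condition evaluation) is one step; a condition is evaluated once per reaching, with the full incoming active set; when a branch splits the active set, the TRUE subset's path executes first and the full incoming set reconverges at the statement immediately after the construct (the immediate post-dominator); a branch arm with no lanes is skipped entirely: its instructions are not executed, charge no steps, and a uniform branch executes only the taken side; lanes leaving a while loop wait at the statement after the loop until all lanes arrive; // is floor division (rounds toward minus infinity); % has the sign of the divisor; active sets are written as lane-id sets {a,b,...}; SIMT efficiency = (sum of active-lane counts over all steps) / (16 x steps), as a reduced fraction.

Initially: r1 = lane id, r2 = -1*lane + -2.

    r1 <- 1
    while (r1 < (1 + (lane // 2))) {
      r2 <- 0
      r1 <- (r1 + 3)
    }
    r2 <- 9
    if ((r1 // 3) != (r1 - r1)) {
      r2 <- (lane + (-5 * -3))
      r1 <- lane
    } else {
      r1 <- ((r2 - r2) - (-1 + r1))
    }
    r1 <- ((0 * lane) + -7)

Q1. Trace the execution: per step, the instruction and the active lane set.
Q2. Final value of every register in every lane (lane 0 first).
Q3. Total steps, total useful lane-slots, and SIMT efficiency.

step 0: r1 <- 1                      {0,1,2,3,4,5,6,7,8,9,10,11,12,13,14,15}
step 1: eval (r1 < (1 + (lane // 2))) {0,1,2,3,4,5,6,7,8,9,10,11,12,13,14,15}
step 2: r2 <- 0                      {2,3,4,5,6,7,8,9,10,11,12,13,14,15}
step 3: r1 <- (r1 + 3)               {2,3,4,5,6,7,8,9,10,11,12,13,14,15}
step 4: eval (r1 < (1 + (lane // 2))) {2,3,4,5,6,7,8,9,10,11,12,13,14,15}
step 5: r2 <- 0                      {8,9,10,11,12,13,14,15}
step 6: r1 <- (r1 + 3)               {8,9,10,11,12,13,14,15}
step 7: eval (r1 < (1 + (lane // 2))) {8,9,10,11,12,13,14,15}
step 8: r2 <- 0                      {14,15}
step 9: r1 <- (r1 + 3)               {14,15}
step 10: eval (r1 < (1 + (lane // 2))) {14,15}
step 11: r2 <- 9                      {0,1,2,3,4,5,6,7,8,9,10,11,12,13,14,15}
step 12: eval ((r1 // 3) != (r1 - r1)) {0,1,2,3,4,5,6,7,8,9,10,11,12,13,14,15}
step 13: r2 <- (lane + (-5 * -3))     {2,3,4,5,6,7,8,9,10,11,12,13,14,15}
step 14: r1 <- lane                   {2,3,4,5,6,7,8,9,10,11,12,13,14,15}
step 15: r1 <- ((r2 - r2) - (-1 + r1)) {0,1}
step 16: r1 <- ((0 * lane) + -7)      {0,1,2,3,4,5,6,7,8,9,10,11,12,13,14,15}

Answer: 17 steps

r1: -7,-7,-7,-7,-7,-7,-7,-7,-7,-7,-7,-7,-7,-7,-7,-7
r2: 9,9,17,18,19,20,21,22,23,24,25,26,27,28,29,30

steps = 17; useful = 182; efficiency = 182/272 = 91/136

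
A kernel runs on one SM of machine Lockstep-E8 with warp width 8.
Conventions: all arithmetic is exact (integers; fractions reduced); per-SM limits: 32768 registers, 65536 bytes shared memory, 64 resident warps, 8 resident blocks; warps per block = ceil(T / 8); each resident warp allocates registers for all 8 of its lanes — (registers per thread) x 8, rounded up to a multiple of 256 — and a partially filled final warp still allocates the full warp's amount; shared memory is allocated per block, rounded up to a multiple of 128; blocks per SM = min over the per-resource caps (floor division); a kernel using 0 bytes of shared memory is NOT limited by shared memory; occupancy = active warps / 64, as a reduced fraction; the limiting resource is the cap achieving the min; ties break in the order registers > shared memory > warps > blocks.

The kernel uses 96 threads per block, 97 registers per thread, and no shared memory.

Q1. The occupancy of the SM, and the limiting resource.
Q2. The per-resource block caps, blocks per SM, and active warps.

Answer: occupancy 3/8, limited by registers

registers: 2 blocks
shared memory: no limit (kernel uses none)
warps: 5 blocks
blocks: 8 blocks

Answer: 2 blocks, 24 active warps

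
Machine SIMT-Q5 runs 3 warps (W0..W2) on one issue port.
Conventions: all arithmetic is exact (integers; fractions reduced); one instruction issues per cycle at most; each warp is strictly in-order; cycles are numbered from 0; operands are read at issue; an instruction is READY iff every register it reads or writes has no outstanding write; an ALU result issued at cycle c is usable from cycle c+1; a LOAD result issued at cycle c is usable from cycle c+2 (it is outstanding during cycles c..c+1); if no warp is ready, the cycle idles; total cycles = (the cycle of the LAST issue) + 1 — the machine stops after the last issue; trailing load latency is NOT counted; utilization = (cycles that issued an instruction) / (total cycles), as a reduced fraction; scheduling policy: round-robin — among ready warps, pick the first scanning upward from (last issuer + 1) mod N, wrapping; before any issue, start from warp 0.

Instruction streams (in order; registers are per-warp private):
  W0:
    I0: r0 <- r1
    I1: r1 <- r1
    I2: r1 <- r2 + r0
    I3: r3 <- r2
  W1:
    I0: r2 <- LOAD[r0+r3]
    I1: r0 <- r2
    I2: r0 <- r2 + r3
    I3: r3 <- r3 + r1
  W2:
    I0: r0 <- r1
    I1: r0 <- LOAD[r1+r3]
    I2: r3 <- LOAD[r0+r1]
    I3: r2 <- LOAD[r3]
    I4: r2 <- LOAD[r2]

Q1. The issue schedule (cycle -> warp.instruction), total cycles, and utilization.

cycle 0: W0.I0
cycle 1: W1.I0
cycle 2: W2.I0
cycle 3: W0.I1
cycle 4: W1.I1
cycle 5: W2.I1
cycle 6: W0.I2
cycle 7: W1.I2
cycle 8: W2.I2
cycle 9: W0.I3
cycle 10: W1.I3
cycle 11: W2.I3
cycle 12: idle
cycle 13: W2.I4

Answer: 14 cycles, utilization 13/14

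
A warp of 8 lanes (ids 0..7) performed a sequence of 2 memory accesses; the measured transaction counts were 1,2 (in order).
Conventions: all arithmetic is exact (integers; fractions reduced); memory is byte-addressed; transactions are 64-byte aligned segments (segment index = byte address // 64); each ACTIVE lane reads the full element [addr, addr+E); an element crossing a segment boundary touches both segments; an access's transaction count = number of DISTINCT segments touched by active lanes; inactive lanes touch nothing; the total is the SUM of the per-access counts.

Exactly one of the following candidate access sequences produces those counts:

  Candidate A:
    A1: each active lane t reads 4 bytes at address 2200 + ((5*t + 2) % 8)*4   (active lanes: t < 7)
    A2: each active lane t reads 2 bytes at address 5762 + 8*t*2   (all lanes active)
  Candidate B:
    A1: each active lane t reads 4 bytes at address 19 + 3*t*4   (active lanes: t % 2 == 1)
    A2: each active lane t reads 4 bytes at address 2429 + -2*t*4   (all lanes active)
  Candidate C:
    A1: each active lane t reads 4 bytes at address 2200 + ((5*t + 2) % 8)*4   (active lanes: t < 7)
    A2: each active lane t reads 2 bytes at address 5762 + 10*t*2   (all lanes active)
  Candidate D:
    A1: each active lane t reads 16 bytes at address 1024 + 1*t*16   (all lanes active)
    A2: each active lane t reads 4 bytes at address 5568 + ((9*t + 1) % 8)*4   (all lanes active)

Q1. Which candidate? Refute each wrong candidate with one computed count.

B: A1 gives 2 transactions, not 1
C: A2 gives 3 transactions, not 2
D: A1 gives 2 transactions, not 1
A: all counts match (1,2)

Answer: A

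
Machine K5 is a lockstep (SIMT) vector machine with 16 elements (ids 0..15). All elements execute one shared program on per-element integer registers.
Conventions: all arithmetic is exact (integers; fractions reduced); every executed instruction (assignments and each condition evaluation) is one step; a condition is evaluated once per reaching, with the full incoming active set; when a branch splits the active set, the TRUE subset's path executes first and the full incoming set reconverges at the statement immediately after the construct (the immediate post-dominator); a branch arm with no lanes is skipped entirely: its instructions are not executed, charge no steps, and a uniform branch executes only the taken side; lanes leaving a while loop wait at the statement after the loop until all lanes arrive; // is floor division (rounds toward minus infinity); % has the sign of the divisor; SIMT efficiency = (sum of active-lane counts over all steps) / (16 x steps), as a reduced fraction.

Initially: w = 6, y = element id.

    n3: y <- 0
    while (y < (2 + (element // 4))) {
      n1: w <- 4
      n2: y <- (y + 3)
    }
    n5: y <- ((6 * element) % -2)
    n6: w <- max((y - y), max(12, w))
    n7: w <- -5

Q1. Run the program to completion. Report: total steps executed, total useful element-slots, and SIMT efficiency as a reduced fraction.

Answer: 11 steps, 152 useful, 19/22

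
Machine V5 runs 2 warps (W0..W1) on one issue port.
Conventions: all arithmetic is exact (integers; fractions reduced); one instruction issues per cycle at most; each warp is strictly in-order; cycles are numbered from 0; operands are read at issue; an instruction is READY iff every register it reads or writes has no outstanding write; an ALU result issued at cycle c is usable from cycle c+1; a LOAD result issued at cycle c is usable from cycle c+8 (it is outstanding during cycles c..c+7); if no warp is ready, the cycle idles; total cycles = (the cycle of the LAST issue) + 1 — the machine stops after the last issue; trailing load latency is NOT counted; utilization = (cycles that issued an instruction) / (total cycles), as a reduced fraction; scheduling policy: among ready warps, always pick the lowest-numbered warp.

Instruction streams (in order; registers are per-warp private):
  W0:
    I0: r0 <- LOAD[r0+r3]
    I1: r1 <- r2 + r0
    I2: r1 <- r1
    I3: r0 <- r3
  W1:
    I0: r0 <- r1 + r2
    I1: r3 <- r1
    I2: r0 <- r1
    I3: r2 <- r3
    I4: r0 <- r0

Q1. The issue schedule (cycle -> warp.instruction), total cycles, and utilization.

cycle 0: W0.I0
cycle 1: W1.I0
cycle 2: W1.I1
cycle 3: W1.I2
cycle 4: W1.I3
cycle 5: W1.I4
cycle 6: idle
cycle 7: idle
cycle 8: W0.I1
cycle 9: W0.I2
cycle 10: W0.I3

Answer: 11 cycles, utilization 9/11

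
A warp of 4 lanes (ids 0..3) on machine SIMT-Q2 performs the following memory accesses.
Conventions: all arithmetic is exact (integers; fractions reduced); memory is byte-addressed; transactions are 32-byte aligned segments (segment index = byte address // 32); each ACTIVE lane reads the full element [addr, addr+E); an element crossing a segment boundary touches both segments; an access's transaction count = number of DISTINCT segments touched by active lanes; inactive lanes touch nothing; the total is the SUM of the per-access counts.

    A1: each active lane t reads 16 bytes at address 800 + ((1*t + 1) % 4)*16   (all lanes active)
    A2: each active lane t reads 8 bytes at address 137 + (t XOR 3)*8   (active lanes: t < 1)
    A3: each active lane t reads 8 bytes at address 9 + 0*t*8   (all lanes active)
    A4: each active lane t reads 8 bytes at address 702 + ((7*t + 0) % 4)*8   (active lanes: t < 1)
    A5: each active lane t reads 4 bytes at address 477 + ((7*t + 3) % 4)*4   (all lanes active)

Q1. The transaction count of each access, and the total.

A1: 2 transactions
A2: 1 transaction
A3: 1 transaction
A4: 2 transactions
A5: 2 transactions

Answer: 2,1,1,2,2; total 8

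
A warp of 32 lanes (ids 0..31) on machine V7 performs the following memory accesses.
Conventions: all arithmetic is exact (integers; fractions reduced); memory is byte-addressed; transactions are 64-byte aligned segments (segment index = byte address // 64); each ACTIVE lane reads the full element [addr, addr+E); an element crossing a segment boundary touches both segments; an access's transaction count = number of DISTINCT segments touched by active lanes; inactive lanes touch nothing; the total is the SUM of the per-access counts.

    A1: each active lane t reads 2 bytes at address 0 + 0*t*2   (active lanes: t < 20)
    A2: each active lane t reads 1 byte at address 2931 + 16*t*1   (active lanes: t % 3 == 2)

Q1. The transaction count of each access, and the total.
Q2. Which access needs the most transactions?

A1: 1 transaction
A2: 8 transactions

Answer: 1,8; total 9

Answer: A2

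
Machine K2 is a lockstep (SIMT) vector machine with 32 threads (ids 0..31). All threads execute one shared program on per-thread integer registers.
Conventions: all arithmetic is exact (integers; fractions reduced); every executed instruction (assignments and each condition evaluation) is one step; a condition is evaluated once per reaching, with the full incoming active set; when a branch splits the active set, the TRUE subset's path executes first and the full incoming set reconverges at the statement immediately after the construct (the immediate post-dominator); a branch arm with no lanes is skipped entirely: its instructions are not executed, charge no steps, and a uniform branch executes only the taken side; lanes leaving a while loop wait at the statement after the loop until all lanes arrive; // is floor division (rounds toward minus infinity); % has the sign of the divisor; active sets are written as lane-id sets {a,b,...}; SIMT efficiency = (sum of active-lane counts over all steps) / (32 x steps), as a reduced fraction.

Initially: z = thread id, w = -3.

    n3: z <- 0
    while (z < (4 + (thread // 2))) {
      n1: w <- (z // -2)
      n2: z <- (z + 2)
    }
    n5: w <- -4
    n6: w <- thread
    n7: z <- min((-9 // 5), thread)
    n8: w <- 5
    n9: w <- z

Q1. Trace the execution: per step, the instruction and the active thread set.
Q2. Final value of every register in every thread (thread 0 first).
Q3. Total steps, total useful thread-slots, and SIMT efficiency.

step 0: z <- 0                       {0,1,2,3,4,5,6,7,8,9,10,11,12,13,14,15,16,17,18,19,20,21,22,23,24,25,26,27,28,29,30,31}
step 1: eval (z < (4 + (thread // 2))) {0,1,2,3,4,5,6,7,8,9,10,11,12,13,14,15,16,17,18,19,20,21,22,23,24,25,26,27,28,29,30,31}
step 2: w <- (z // -2)               {0,1,2,3,4,5,6,7,8,9,10,11,12,13,14,15,16,17,18,19,20,21,22,23,24,25,26,27,28,29,30,31}
step 3: z <- (z + 2)                 {0,1,2,3,4,5,6,7,8,9,10,11,12,13,14,15,16,17,18,19,20,21,22,23,24,25,26,27,28,29,30,31}
step 4: eval (z < (4 + (thread // 2))) {0,1,2,3,4,5,6,7,8,9,10,11,12,13,14,15,16,17,18,19,20,21,22,23,24,25,26,27,28,29,30,31}
step 5: w <- (z // -2)               {0,1,2,3,4,5,6,7,8,9,10,11,12,13,14,15,16,17,18,19,20,21,22,23,24,25,26,27,28,29,30,31}
step 6: z <- (z + 2)                 {0,1,2,3,4,5,6,7,8,9,10,11,12,13,14,15,16,17,18,19,20,21,22,23,24,25,26,27,28,29,30,31}
step 7: eval (z < (4 + (thread // 2))) {0,1,2,3,4,5,6,7,8,9,10,11,12,13,14,15,16,17,18,19,20,21,22,23,24,25,26,27,28,29,30,31}
step 8: w <- (z // -2)               {2,3,4,5,6,7,8,9,10,11,12,13,14,15,16,17,18,19,20,21,22,23,24,25,26,27,28,29,30,31}
step 9: z <- (z + 2)                 {2,3,4,5,6,7,8,9,10,11,12,13,14,15,16,17,18,19,20,21,22,23,24,25,26,27,28,29,30,31}
step 10: eval (z < (4 + (thread // 2))) {2,3,4,5,6,7,8,9,10,11,12,13,14,15,16,17,18,19,20,21,22,23,24,25,26,27,28,29,30,31}
step 11: w <- (z // -2)               {6,7,8,9,10,11,12,13,14,15,16,17,18,19,20,21,22,23,24,25,26,27,28,29,30,31}
step 12: z <- (z + 2)                 {6,7,8,9,10,11,12,13,14,15,16,17,18,19,20,21,22,23,24,25,26,27,28,29,30,31}
step 13: eval (z < (4 + (thread // 2))) {6,7,8,9,10,11,12,13,14,15,16,17,18,19,20,21,22,23,24,25,26,27,28,29,30,31}
step 14: w <- (z // -2)               {10,11,12,13,14,15,16,17,18,19,20,21,22,23,24,25,26,27,28,29,30,31}
step 15: z <- (z + 2)                 {10,11,12,13,14,15,16,17,18,19,20,21,22,23,24,25,26,27,28,29,30,31}
step 16: eval (z < (4 + (thread // 2))) {10,11,12,13,14,15,16,17,18,19,20,21,22,23,24,25,26,27,28,29,30,31}
step 17: w <- (z // -2)               {14,15,16,17,18,19,20,21,22,23,24,25,26,27,28,29,30,31}
step 18: z <- (z + 2)                 {14,15,16,17,18,19,20,21,22,23,24,25,26,27,28,29,30,31}
step 19: eval (z < (4 + (thread // 2))) {14,15,16,17,18,19,20,21,22,23,24,25,26,27,28,29,30,31}
step 20: w <- (z // -2)               {18,19,20,21,22,23,24,25,26,27,28,29,30,31}
step 21: z <- (z + 2)                 {18,19,20,21,22,23,24,25,26,27,28,29,30,31}
step 22: eval (z < (4 + (thread // 2))) {18,19,20,21,22,23,24,25,26,27,28,29,30,31}
step 23: w <- (z // -2)               {22,23,24,25,26,27,28,29,30,31}
step 24: z <- (z + 2)                 {22,23,24,25,26,27,28,29,30,31}
step 25: eval (z < (4 + (thread // 2))) {22,23,24,25,26,27,28,29,30,31}
step 26: w <- (z // -2)               {26,27,28,29,30,31}
step 27: z <- (z + 2)                 {26,27,28,29,30,31}
step 28: eval (z < (4 + (thread // 2))) {26,27,28,29,30,31}
step 29: w <- (z // -2)               {30,31}
step 30: z <- (z + 2)                 {30,31}
step 31: eval (z < (4 + (thread // 2))) {30,31}
step 32: w <- -4                      {0,1,2,3,4,5,6,7,8,9,10,11,12,13,14,15,16,17,18,19,20,21,22,23,24,25,26,27,28,29,30,31}
step 33: w <- thread                  {0,1,2,3,4,5,6,7,8,9,10,11,12,13,14,15,16,17,18,19,20,21,22,23,24,25,26,27,28,29,30,31}
step 34: z <- min((-9 // 5), thread)  {0,1,2,3,4,5,6,7,8,9,10,11,12,13,14,15,16,17,18,19,20,21,22,23,24,25,26,27,28,29,30,31}
step 35: w <- 5                       {0,1,2,3,4,5,6,7,8,9,10,11,12,13,14,15,16,17,18,19,20,21,22,23,24,25,26,27,28,29,30,31}
step 36: w <- z                       {0,1,2,3,4,5,6,7,8,9,10,11,12,13,14,15,16,17,18,19,20,21,22,23,24,25,26,27,28,29,30,31}

Answer: 37 steps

z: -2,-2,-2,-2,-2,-2,-2,-2,-2,-2,-2,-2,-2,-2,-2,-2,-2,-2,-2,-2,-2,-2,-2,-2,-2,-2,-2,-2,-2,-2,-2,-2
w: -2,-2,-2,-2,-2,-2,-2,-2,-2,-2,-2,-2,-2,-2,-2,-2,-2,-2,-2,-2,-2,-2,-2,-2,-2,-2,-2,-2,-2,-2,-2,-2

steps = 37; useful = 800; efficiency = 800/1184 = 25/37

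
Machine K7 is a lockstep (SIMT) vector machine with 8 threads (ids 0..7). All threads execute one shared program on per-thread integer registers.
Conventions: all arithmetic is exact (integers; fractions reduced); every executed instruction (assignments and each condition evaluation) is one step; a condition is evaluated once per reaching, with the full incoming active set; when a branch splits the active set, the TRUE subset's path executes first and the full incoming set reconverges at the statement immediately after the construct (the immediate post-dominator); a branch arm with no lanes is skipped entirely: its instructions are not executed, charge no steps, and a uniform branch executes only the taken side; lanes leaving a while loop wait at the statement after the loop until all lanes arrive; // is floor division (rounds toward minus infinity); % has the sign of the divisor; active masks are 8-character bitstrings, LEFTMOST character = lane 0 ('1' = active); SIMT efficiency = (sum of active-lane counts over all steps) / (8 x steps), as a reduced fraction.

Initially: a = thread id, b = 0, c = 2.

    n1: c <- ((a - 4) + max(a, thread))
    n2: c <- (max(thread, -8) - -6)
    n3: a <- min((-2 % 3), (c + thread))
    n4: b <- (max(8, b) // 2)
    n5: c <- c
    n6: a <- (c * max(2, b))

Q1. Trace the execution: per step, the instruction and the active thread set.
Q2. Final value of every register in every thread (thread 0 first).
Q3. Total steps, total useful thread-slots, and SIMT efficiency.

step 0: c <- ((a - 4) + max(a, thread)) 11111111
step 1: c <- (max(thread, -8) - -6)  11111111
step 2: a <- min((-2 % 3), (c + thread)) 11111111
step 3: b <- (max(8, b) // 2)        11111111
step 4: c <- c                       11111111
step 5: a <- (c * max(2, b))         11111111

Answer: 6 steps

a: 24,28,32,36,40,44,48,52
b: 4,4,4,4,4,4,4,4
c: 6,7,8,9,10,11,12,13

steps = 6; useful = 48; efficiency = 48/48 = 1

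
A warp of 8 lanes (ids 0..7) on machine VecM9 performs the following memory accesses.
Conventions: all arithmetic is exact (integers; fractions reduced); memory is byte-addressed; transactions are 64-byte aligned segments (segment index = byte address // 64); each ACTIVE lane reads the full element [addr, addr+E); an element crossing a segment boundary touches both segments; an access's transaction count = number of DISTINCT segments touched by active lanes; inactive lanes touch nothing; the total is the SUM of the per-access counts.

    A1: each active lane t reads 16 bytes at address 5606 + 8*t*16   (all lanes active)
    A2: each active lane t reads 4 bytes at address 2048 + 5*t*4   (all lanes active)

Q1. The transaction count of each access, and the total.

A1: 8 transactions
A2: 3 transactions

Answer: 8,3; total 11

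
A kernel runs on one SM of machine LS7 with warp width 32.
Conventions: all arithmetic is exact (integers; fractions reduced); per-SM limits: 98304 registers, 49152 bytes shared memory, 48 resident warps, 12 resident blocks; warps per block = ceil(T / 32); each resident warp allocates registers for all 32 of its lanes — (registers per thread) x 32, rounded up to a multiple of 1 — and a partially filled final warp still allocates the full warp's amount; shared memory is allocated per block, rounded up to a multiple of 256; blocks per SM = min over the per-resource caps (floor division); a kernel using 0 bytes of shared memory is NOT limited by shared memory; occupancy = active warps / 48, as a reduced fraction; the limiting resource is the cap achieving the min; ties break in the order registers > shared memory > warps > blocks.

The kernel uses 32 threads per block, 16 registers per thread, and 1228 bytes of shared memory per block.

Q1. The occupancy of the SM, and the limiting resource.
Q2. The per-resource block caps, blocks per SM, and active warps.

Answer: occupancy 1/4, limited by blocks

registers: 192 blocks
shared memory: 38 blocks
warps: 48 blocks
blocks: 12 blocks

Answer: 12 blocks, 12 active warps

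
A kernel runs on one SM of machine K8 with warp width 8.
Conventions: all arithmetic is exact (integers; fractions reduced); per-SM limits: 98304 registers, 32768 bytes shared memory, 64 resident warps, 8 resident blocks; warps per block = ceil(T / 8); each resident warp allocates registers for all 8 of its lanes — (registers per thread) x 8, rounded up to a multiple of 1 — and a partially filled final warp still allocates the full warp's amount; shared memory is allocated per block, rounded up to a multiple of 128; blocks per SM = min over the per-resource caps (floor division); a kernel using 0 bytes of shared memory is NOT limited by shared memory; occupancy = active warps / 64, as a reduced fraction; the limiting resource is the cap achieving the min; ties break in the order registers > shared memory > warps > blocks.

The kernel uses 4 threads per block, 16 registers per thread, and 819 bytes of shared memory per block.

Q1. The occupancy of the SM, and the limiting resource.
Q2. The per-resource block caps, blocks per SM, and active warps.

Answer: occupancy 1/8, limited by blocks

registers: 768 blocks
shared memory: 36 blocks
warps: 64 blocks
blocks: 8 blocks

Answer: 8 blocks, 8 active warps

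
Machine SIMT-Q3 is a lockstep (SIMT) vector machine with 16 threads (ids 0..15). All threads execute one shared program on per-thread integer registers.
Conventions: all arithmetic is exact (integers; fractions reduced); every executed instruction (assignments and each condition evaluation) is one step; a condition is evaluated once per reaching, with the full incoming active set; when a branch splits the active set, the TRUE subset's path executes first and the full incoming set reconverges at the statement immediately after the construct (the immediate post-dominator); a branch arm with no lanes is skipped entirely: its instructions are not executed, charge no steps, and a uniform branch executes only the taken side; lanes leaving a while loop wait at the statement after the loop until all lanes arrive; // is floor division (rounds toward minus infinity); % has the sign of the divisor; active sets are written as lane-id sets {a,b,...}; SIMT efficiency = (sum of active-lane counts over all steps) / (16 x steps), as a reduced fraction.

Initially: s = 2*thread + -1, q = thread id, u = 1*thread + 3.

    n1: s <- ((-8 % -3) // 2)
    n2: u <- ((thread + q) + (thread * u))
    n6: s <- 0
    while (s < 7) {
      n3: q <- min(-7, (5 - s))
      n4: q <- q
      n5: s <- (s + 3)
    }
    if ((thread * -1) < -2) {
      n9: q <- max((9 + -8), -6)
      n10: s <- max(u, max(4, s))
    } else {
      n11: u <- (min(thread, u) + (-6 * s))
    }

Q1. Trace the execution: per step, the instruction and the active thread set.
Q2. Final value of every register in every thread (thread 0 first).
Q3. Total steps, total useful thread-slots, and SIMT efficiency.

step 0: s <- ((-8 % -3) // 2)        {0,1,2,3,4,5,6,7,8,9,10,11,12,13,14,15}
step 1: u <- ((thread + q) + (thread * u)) {0,1,2,3,4,5,6,7,8,9,10,11,12,13,14,15}
step 2: s <- 0                       {0,1,2,3,4,5,6,7,8,9,10,11,12,13,14,15}
step 3: eval (s < 7)                 {0,1,2,3,4,5,6,7,8,9,10,11,12,13,14,15}
step 4: q <- min(-7, (5 - s))        {0,1,2,3,4,5,6,7,8,9,10,11,12,13,14,15}
step 5: q <- q                       {0,1,2,3,4,5,6,7,8,9,10,11,12,13,14,15}
step 6: s <- (s + 3)                 {0,1,2,3,4,5,6,7,8,9,10,11,12,13,14,15}
step 7: eval (s < 7)                 {0,1,2,3,4,5,6,7,8,9,10,11,12,13,14,15}
step 8: q <- min(-7, (5 - s))        {0,1,2,3,4,5,6,7,8,9,10,11,12,13,14,15}
step 9: q <- q                       {0,1,2,3,4,5,6,7,8,9,10,11,12,13,14,15}
step 10: s <- (s + 3)                 {0,1,2,3,4,5,6,7,8,9,10,11,12,13,14,15}
step 11: eval (s < 7)                 {0,1,2,3,4,5,6,7,8,9,10,11,12,13,14,15}
step 12: q <- min(-7, (5 - s))        {0,1,2,3,4,5,6,7,8,9,10,11,12,13,14,15}
step 13: q <- q                       {0,1,2,3,4,5,6,7,8,9,10,11,12,13,14,15}
step 14: s <- (s + 3)                 {0,1,2,3,4,5,6,7,8,9,10,11,12,13,14,15}
step 15: eval (s < 7)                 {0,1,2,3,4,5,6,7,8,9,10,11,12,13,14,15}
step 16: eval ((thread * -1) < -2)    {0,1,2,3,4,5,6,7,8,9,10,11,12,13,14,15}
step 17: q <- max((9 + -8), -6)       {3,4,5,6,7,8,9,10,11,12,13,14,15}
step 18: s <- max(u, max(4, s))       {3,4,5,6,7,8,9,10,11,12,13,14,15}
step 19: u <- (min(thread, u) + (-6 * s)) {0,1,2}

Answer: 20 steps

s: 9,9,9,24,36,50,66,84,104,126,150,176,204,234,266,300
q: -7,-7,-7,1,1,1,1,1,1,1,1,1,1,1,1,1
u: -54,-53,-52,24,36,50,66,84,104,126,150,176,204,234,266,300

steps = 20; useful = 301; efficiency = 301/320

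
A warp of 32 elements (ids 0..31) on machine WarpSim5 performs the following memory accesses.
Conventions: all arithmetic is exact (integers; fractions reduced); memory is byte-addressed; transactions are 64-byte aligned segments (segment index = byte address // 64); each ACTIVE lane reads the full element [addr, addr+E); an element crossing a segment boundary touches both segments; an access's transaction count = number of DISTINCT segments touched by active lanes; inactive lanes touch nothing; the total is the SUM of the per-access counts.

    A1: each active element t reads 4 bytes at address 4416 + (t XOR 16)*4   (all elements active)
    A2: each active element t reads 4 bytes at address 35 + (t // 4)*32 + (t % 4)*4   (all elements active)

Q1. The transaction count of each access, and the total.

A1: 2 transactions
A2: 5 transactions

Answer: 2,5; total 7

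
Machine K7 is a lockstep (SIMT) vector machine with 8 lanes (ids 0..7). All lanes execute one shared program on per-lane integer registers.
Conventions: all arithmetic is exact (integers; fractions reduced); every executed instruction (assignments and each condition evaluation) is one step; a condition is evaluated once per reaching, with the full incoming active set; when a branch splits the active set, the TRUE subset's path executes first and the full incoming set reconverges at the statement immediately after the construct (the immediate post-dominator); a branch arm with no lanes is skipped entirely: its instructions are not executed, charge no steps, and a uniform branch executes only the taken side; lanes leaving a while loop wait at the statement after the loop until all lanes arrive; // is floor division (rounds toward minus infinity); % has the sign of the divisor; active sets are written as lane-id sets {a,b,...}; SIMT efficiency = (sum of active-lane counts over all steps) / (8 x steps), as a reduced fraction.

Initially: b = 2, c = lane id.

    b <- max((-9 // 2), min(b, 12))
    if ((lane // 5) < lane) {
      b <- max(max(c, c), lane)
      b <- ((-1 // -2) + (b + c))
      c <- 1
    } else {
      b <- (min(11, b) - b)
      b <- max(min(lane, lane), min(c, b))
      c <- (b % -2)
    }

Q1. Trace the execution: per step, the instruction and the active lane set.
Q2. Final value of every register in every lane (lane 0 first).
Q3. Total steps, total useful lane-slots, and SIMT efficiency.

step 0: b <- max((-9 // 2), min(b, 12)) {0,1,2,3,4,5,6,7}
step 1: eval ((lane // 5) < lane)    {0,1,2,3,4,5,6,7}
step 2: b <- max(max(c, c), lane)    {1,2,3,4,5,6,7}
step 3: b <- ((-1 // -2) + (b + c))  {1,2,3,4,5,6,7}
step 4: c <- 1                       {1,2,3,4,5,6,7}
step 5: b <- (min(11, b) - b)        {0}
step 6: b <- max(min(lane, lane), min(c, b)) {0}
step 7: c <- (b % -2)                {0}

Answer: 8 steps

b: 0,2,4,6,8,10,12,14
c: 0,1,1,1,1,1,1,1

steps = 8; useful = 40; efficiency = 40/64 = 5/8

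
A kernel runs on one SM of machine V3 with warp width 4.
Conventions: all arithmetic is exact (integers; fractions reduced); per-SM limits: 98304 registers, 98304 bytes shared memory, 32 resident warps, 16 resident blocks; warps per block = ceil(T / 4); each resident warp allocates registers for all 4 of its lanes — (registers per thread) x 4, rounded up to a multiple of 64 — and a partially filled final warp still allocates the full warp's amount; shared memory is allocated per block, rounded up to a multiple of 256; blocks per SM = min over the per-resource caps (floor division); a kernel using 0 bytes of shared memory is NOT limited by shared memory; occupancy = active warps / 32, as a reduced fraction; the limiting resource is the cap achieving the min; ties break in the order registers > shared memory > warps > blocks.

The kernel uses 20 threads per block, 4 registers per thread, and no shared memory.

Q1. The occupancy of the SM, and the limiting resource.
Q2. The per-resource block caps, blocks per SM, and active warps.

Answer: occupancy 15/16, limited by warps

registers: 307 blocks
shared memory: no limit (kernel uses none)
warps: 6 blocks
blocks: 16 blocks

Answer: 6 blocks, 30 active warps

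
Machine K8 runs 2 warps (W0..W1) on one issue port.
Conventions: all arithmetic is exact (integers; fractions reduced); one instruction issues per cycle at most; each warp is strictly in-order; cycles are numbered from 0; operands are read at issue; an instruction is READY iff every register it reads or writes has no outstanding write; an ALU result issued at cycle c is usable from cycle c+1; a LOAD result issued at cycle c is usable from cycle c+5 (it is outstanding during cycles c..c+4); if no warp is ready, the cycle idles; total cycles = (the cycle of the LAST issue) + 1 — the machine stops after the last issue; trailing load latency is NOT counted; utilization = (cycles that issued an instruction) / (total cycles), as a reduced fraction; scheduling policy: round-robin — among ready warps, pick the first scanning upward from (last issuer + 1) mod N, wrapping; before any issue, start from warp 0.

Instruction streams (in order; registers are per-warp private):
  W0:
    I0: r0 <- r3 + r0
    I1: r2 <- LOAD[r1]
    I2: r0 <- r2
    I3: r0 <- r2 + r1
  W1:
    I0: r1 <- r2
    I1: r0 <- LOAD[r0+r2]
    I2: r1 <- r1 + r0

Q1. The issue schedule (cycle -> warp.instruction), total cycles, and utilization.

cycle 0: W0.I0
cycle 1: W1.I0
cycle 2: W0.I1
cycle 3: W1.I1
cycle 4: idle
cycle 5: idle
cycle 6: idle
cycle 7: W0.I2
cycle 8: W1.I2
cycle 9: W0.I3

Answer: 10 cycles, utilization 7/10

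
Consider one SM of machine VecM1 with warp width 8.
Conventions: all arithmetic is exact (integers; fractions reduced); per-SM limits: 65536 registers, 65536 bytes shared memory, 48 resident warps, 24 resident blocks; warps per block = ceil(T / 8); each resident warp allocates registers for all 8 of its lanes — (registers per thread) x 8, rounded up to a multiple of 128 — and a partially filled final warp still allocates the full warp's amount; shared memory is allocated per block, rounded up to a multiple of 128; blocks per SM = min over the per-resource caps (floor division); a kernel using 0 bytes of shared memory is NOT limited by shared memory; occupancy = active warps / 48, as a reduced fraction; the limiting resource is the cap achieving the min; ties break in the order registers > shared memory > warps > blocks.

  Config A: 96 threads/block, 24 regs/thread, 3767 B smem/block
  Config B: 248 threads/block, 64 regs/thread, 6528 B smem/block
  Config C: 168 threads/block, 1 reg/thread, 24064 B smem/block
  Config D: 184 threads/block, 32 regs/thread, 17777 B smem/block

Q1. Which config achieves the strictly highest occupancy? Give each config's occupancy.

occupancies: A 1, B 31/48, C 7/8, D 23/24

Answer: A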